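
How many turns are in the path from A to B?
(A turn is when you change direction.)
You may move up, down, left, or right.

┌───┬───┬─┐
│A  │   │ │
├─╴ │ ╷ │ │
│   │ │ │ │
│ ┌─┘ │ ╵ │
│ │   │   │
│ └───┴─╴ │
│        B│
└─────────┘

Directions: right, down, left, down, down, right, right, right, right
Number of turns: 4

Solution:

┌───┬───┬─┐
│A ↓│   │ │
├─╴ │ ╷ │ │
│↓ ↲│ │ │ │
│ ┌─┘ │ ╵ │
│↓│   │   │
│ └───┴─╴ │
│↳ → → → B│
└─────────┘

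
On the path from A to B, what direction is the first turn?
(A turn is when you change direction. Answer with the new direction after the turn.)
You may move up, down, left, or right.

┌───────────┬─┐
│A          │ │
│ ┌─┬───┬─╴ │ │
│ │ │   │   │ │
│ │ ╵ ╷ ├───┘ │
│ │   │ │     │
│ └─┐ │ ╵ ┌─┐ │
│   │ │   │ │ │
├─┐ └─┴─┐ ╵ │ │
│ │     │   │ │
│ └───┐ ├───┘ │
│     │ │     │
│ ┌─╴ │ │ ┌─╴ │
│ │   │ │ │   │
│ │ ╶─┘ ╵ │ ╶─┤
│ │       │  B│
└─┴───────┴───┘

Directions: down, down, down, right, down, right, right, down, down, down, right, up, up, right, right, down, left, down, right
First turn direction: right

Solution:

┌───────────┬─┐
│A          │ │
│ ┌─┬───┬─╴ │ │
│↓│ │   │   │ │
│ │ ╵ ╷ ├───┘ │
│↓│   │ │     │
│ └─┐ │ ╵ ┌─┐ │
│↳ ↓│ │   │ │ │
├─┐ └─┴─┐ ╵ │ │
│ │↳ → ↓│   │ │
│ └───┐ ├───┘ │
│     │↓│↱ → ↓│
│ ┌─╴ │ │ ┌─╴ │
│ │   │↓│↑│↓ ↲│
│ │ ╶─┘ ╵ │ ╶─┤
│ │    ↳ ↑│↳ B│
└─┴───────┴───┘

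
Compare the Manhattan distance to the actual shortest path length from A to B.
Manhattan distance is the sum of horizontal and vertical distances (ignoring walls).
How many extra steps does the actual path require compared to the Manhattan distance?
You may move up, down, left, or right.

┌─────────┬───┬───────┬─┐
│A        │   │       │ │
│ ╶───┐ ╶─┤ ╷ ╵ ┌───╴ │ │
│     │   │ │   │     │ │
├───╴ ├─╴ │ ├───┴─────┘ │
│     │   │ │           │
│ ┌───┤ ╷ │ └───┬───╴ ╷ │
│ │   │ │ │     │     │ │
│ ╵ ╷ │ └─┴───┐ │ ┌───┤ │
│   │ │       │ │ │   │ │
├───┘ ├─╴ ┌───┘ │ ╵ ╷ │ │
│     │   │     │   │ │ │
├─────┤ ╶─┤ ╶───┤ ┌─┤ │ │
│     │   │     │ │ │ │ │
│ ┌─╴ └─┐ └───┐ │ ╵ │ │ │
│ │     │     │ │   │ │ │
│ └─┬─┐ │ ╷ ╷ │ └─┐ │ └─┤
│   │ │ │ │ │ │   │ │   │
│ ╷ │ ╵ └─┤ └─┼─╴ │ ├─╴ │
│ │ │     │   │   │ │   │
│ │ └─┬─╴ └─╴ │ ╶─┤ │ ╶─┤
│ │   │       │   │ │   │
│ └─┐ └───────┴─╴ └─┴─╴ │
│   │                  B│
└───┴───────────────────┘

Manhattan distance: |11 - 0| + |11 - 0| = 22
Actual path length: 46
Extra steps: 46 - 22 = 24

Solution:

┌─────────┬───┬───────┬─┐
│A → → ↓  │   │       │ │
│ ╶───┐ ╶─┤ ╷ ╵ ┌───╴ │ │
│     │↳ ↓│ │   │     │ │
├───╴ ├─╴ │ ├───┴─────┘ │
│     │↓ ↲│ │           │
│ ┌───┤ ╷ │ └───┬───╴ ╷ │
│ │   │↓│ │     │     │ │
│ ╵ ╷ │ └─┴───┐ │ ┌───┤ │
│   │ │↳ ↓    │ │ │   │ │
├───┘ ├─╴ ┌───┘ │ ╵ ╷ │ │
│     │↓ ↲│     │   │ │ │
├─────┤ ╶─┤ ╶───┤ ┌─┤ │ │
│↓ ← ↰│↳ ↓│     │ │ │ │ │
│ ┌─╴ └─┐ └───┐ │ ╵ │ │ │
│↓│  ↑ ↰│↳ ↓  │ │   │ │ │
│ └─┬─┐ │ ╷ ╷ │ └─┐ │ └─┤
│↳ ↓│ │↑│ │↓│ │   │ │   │
│ ╷ │ ╵ └─┤ └─┼─╴ │ ├─╴ │
│ │↓│  ↑ ↰│↳ ↓│   │ │   │
│ │ └─┬─╴ └─╴ │ ╶─┤ │ ╶─┤
│ │↳ ↓│  ↑ ← ↲│   │ │   │
│ └─┐ └───────┴─╴ └─┴─╴ │
│   │↳ → → → → → → → → B│
└───┴───────────────────┘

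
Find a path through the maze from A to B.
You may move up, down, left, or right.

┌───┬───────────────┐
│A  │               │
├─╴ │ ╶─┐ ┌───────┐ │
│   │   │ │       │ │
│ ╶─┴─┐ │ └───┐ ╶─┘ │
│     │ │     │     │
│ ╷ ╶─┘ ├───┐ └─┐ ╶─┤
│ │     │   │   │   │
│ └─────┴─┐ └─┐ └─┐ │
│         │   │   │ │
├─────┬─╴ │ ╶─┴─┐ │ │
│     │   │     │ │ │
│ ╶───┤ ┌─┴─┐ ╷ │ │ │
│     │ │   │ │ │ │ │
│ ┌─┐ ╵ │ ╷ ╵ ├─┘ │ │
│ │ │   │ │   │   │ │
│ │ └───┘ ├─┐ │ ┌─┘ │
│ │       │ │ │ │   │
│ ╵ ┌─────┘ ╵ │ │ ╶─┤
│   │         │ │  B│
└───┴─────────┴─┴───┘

Finding the shortest path through the maze:
Path length: 32 steps
Directions: right → down → left → down → right → down → right → right → up → up → left → up → right → right → right → right → right → right → right → down → down → left → down → right → down → down → down → down → down → left → down → right

Solution:

┌───┬───────────────┐
│A ↓│↱ → → → → → → ↓│
├─╴ │ ╶─┐ ┌───────┐ │
│↓ ↲│↑ ↰│ │       │↓│
│ ╶─┴─┐ │ └───┐ ╶─┘ │
│↳ ↓  │↑│     │  ↓ ↲│
│ ╷ ╶─┘ ├───┐ └─┐ ╶─┤
│ │↳ → ↑│   │   │↳ ↓│
│ └─────┴─┐ └─┐ └─┐ │
│         │   │   │↓│
├─────┬─╴ │ ╶─┴─┐ │ │
│     │   │     │ │↓│
│ ╶───┤ ┌─┴─┐ ╷ │ │ │
│     │ │   │ │ │ │↓│
│ ┌─┐ ╵ │ ╷ ╵ ├─┘ │ │
│ │ │   │ │   │   │↓│
│ │ └───┘ ├─┐ │ ┌─┘ │
│ │       │ │ │ │↓ ↲│
│ ╵ ┌─────┘ ╵ │ │ ╶─┤
│   │         │ │↳ B│
└───┴─────────┴─┴───┘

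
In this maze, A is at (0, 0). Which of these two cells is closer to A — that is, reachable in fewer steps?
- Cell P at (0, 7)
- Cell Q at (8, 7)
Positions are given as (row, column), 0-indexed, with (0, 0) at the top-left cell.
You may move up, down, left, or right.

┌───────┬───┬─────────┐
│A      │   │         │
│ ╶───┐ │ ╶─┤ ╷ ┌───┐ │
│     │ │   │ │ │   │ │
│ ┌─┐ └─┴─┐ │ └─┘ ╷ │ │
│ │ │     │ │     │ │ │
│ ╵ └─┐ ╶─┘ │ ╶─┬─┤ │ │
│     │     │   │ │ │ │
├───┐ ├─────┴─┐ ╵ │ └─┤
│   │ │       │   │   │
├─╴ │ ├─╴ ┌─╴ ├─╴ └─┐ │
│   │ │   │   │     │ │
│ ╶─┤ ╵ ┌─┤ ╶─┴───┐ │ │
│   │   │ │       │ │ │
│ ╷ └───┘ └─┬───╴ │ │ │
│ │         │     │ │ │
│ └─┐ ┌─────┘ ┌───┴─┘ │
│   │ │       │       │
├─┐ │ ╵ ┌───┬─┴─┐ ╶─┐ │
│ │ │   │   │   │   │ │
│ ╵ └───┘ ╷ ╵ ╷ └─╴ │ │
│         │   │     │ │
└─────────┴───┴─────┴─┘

Shortest path A → P at (0, 7): 71 steps
Shortest path A → Q at (8, 7): 55 steps

Q is closer (55 steps vs 71 steps).

Path to P:

┌───────┬───┬─────────┐
│A      │   │↱ P      │
│ ╶───┐ │ ╶─┤ ╷ ┌───┐ │
│↓    │ │   │↑│ │↓ ↰│ │
│ ┌─┐ └─┴─┐ │ └─┘ ╷ │ │
│↓│ │     │ │↑ ← ↲│↑│ │
│ ╵ └─┐ ╶─┘ │ ╶─┬─┤ │ │
│↳ → ↓│     │   │ │↑│ │
├───┐ ├─────┴─┐ ╵ │ └─┤
│   │↓│  ↱ → ↓│   │↑ ↰│
├─╴ │ ├─╴ ┌─╴ ├─╴ └─┐ │
│   │↓│↱ ↑│↓ ↲│     │↑│
│ ╶─┤ ╵ ┌─┤ ╶─┴───┐ │ │
│↓ ↰│↳ ↑│ │↳ → → ↓│ │↑│
│ ╷ └───┘ └─┬───╴ │ │ │
│↓│↑ ↰      │↓ ← ↲│ │↑│
│ └─┐ ┌─────┘ ┌───┴─┘ │
│↳ ↓│↑│↓ ← ← ↲│  ↱ → ↑│
├─┐ │ ╵ ┌───┬─┴─┐ ╶─┐ │
│ │↓│↑ ↲│↱ ↓│↱ ↓│↑ ↰│ │
│ ╵ └───┘ ╷ ╵ ╷ └─╴ │ │
│  ↳ → → ↑│↳ ↑│↳ → ↑│ │
└─────────┴───┴─────┴─┘

Path to Q:

┌───────┬───┬─────────┐
│A      │   │         │
│ ╶───┐ │ ╶─┤ ╷ ┌───┐ │
│↓    │ │   │ │ │   │ │
│ ┌─┐ └─┴─┐ │ └─┘ ╷ │ │
│↓│ │     │ │     │ │ │
│ ╵ └─┐ ╶─┘ │ ╶─┬─┤ │ │
│↳ → ↓│     │   │ │ │ │
├───┐ ├─────┴─┐ ╵ │ └─┤
│   │↓│  ↱ → ↓│   │   │
├─╴ │ ├─╴ ┌─╴ ├─╴ └─┐ │
│   │↓│↱ ↑│↓ ↲│     │ │
│ ╶─┤ ╵ ┌─┤ ╶─┴───┐ │ │
│↓ ↰│↳ ↑│ │↳ → → ↓│ │ │
│ ╷ └───┘ └─┬───╴ │ │ │
│↓│↑ ↰      │↓ ← ↲│ │ │
│ └─┐ ┌─────┘ ┌───┴─┘ │
│↳ ↓│↑│↓ ← ← ↲│Q ↰    │
├─┐ │ ╵ ┌───┬─┴─┐ ╶─┐ │
│ │↓│↑ ↲│↱ ↓│↱ ↓│↑ ↰│ │
│ ╵ └───┘ ╷ ╵ ╷ └─╴ │ │
│  ↳ → → ↑│↳ ↑│↳ → ↑│ │
└─────────┴───┴─────┴─┘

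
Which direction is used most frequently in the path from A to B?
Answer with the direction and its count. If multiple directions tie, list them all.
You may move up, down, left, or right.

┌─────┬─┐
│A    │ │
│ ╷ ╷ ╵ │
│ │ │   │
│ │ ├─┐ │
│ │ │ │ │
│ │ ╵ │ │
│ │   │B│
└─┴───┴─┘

Directions: right, right, down, right, down, down
Counts: {'right': 3, 'down': 3}
Most common: down and right (tied at 3 times each)

Solution:

┌─────┬─┐
│A → ↓│ │
│ ╷ ╷ ╵ │
│ │ │↳ ↓│
│ │ ├─┐ │
│ │ │ │↓│
│ │ ╵ │ │
│ │   │B│
└─┴───┴─┘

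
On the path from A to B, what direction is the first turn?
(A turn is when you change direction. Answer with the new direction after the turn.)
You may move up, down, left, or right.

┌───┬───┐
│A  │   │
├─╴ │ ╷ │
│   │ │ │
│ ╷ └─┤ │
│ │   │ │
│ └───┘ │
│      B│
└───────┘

Directions: right, down, left, down, down, right, right, right
First turn direction: down

Solution:

┌───┬───┐
│A ↓│   │
├─╴ │ ╷ │
│↓ ↲│ │ │
│ ╷ └─┤ │
│↓│   │ │
│ └───┘ │
│↳ → → B│
└───────┘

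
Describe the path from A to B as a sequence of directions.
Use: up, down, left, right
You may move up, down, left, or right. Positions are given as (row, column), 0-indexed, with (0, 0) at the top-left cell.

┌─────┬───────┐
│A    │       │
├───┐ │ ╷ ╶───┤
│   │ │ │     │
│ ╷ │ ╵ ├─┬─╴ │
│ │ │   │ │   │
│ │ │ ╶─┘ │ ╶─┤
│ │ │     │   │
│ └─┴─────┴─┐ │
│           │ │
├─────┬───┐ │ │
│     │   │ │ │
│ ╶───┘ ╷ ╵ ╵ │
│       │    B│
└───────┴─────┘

Finding the path and converting it to directions:
Path through cells: (0,0) → (0,1) → (0,2) → (1,2) → (2,2) → (2,3) → (1,3) → (0,3) → (0,4) → (1,4) → (1,5) → (1,6) → (2,6) → (2,5) → (3,5) → (3,6) → (4,6) → (5,6) → (6,6)
Directions: right, right, down, down, right, up, up, right, down, right, right, down, left, down, right, down, down, down

Solution:

┌─────┬───────┐
│A → ↓│↱ ↓    │
├───┐ │ ╷ ╶───┤
│   │↓│↑│↳ → ↓│
│ ╷ │ ╵ ├─┬─╴ │
│ │ │↳ ↑│ │↓ ↲│
│ │ │ ╶─┘ │ ╶─┤
│ │ │     │↳ ↓│
│ └─┴─────┴─┐ │
│           │↓│
├─────┬───┐ │ │
│     │   │ │↓│
│ ╶───┘ ╷ ╵ ╵ │
│       │    B│
└───────┴─────┘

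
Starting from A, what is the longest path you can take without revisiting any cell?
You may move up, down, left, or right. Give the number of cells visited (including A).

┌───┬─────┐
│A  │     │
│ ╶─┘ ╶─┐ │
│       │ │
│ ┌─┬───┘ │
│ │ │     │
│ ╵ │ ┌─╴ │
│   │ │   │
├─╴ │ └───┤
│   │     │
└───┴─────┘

Finding longest simple path using DFS:
Start: (0, 0)
Longest path visits 15 cells
Path: A → down → right → right → up → right → right → down → down → left → left → down → down → right → right

Solution:

┌───┬─────┐
│A  │↱ → ↓│
│ ╶─┘ ╶─┐ │
│↳ → ↑  │↓│
│ ┌─┬───┘ │
│ │ │↓ ← ↲│
│ ╵ │ ┌─╴ │
│   │↓│   │
├─╴ │ └───┤
│   │↳ → B│
└───┴─────┘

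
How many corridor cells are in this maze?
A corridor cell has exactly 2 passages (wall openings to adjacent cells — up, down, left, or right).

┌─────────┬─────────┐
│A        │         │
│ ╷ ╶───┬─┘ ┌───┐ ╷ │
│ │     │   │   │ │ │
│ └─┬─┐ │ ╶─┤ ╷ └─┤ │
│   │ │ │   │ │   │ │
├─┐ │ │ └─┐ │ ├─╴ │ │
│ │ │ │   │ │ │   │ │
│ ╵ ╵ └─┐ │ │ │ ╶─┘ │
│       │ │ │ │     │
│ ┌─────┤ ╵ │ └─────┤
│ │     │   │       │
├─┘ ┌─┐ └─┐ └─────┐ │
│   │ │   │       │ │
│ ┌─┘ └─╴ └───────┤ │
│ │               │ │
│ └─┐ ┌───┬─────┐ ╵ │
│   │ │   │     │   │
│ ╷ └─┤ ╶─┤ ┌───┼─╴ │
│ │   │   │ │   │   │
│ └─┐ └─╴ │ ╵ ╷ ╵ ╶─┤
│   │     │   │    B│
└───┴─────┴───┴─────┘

Counting cells with exactly 2 passages:
Total corridor cells: 85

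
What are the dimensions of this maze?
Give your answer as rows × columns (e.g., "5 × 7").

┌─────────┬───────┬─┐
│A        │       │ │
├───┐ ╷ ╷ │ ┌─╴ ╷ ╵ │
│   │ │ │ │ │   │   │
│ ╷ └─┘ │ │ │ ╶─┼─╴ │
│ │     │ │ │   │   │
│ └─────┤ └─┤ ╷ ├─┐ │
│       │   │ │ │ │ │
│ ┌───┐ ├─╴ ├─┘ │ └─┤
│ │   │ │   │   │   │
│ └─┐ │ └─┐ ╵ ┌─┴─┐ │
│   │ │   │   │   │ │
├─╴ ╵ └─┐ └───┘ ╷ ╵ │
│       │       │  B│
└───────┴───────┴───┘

Counting the maze dimensions:
Rows (vertical): 7
Columns (horizontal): 10
Dimensions: 7 × 10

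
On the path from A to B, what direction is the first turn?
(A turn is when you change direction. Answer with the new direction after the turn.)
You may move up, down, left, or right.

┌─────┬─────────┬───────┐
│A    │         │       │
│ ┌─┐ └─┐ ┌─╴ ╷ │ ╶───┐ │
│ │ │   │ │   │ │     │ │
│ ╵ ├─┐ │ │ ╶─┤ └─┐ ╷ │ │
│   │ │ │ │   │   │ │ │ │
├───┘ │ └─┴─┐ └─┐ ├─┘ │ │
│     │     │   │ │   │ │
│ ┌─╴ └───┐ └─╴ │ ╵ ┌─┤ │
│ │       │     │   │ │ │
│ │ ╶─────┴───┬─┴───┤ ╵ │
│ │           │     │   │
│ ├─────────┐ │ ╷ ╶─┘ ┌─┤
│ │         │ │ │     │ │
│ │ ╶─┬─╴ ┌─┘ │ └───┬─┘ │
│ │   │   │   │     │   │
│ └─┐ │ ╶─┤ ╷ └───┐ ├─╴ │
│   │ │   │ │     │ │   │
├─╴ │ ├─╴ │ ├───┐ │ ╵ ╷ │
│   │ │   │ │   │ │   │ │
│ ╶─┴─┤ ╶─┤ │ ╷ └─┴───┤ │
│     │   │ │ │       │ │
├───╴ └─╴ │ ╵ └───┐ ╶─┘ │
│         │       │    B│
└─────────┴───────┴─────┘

Directions: right, right, down, right, down, down, right, right, down, right, right, up, left, up, left, up, right, up, right, down, down, right, down, down, right, up, right, up, up, left, left, up, right, right, right, down, down, down, down, down, left, down, left, left, up, left, down, down, right, right, down, down, right, up, right, down, down, down
First turn direction: down

Solution:

┌─────┬─────────┬───────┐
│A → ↓│      ↱ ↓│↱ → → ↓│
│ ┌─┐ └─┐ ┌─╴ ╷ │ ╶───┐ │
│ │ │↳ ↓│ │↱ ↑│↓│↑ ← ↰│↓│
│ ╵ ├─┐ │ │ ╶─┤ └─┐ ╷ │ │
│   │ │↓│ │↑ ↰│↳ ↓│ │↑│↓│
├───┘ │ └─┴─┐ └─┐ ├─┘ │ │
│     │↳ → ↓│↑ ↰│↓│↱ ↑│↓│
│ ┌─╴ └───┐ └─╴ │ ╵ ┌─┤ │
│ │       │↳ → ↑│↳ ↑│ │↓│
│ │ ╶─────┴───┬─┴───┤ ╵ │
│ │           │↓ ↰  │↓ ↲│
│ ├─────────┐ │ ╷ ╶─┘ ┌─┤
│ │         │ │↓│↑ ← ↲│ │
│ │ ╶─┬─╴ ┌─┘ │ └───┬─┘ │
│ │   │   │   │↳ → ↓│   │
│ └─┐ │ ╶─┤ ╷ └───┐ ├─╴ │
│   │ │   │ │     │↓│↱ ↓│
├─╴ │ ├─╴ │ ├───┐ │ ╵ ╷ │
│   │ │   │ │   │ │↳ ↑│↓│
│ ╶─┴─┤ ╶─┤ │ ╷ └─┴───┤ │
│     │   │ │ │       │↓│
├───╴ └─╴ │ ╵ └───┐ ╶─┘ │
│         │       │    B│
└─────────┴───────┴─────┘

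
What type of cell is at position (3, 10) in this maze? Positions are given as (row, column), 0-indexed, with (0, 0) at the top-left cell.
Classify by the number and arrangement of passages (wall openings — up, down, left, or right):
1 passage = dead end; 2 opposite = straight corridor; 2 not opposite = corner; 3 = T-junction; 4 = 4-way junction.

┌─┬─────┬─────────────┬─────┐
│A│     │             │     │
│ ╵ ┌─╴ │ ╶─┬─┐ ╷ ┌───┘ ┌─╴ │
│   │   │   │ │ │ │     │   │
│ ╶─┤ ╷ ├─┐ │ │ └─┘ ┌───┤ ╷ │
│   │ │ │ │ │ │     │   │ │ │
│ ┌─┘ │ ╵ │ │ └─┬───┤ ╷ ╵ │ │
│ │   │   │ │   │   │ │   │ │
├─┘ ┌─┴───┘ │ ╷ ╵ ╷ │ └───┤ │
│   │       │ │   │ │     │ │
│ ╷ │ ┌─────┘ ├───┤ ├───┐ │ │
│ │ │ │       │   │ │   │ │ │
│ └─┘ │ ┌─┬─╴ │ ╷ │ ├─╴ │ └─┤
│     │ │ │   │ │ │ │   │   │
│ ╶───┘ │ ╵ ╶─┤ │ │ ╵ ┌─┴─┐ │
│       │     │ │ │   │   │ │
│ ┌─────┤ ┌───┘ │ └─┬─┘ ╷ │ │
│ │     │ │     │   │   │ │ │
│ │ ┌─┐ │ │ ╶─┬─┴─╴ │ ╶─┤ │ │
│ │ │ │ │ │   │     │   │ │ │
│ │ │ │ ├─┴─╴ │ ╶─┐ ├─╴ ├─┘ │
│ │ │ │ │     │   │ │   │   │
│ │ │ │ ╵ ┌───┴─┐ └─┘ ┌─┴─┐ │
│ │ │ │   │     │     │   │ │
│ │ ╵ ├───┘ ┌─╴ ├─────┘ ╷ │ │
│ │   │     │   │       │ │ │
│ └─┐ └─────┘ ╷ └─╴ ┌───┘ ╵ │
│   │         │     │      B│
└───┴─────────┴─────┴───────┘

Checking cell at (3, 10):
Number of passages: 2
Cell type: straight corridor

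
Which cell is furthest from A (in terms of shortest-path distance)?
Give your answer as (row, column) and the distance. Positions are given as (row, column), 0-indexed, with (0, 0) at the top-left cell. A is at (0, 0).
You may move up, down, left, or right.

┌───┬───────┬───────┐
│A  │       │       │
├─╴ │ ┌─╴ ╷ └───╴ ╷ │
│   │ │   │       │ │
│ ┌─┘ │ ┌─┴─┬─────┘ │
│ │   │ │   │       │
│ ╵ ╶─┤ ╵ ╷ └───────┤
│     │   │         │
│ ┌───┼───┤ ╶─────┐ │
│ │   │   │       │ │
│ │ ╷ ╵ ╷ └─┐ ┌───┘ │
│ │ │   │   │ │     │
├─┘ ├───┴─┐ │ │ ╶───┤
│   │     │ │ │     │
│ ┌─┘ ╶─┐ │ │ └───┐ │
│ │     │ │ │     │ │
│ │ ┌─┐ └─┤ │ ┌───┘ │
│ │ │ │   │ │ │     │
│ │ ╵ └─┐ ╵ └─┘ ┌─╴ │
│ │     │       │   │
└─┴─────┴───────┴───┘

Computing BFS distances from A to all cells:
Furthest cell: (9, 0)
Distance: 55 steps

Path from A to the furthest cell:

┌───┬───────┬───────┐
│A ↓│↱ → ↓  │       │
├─╴ │ ┌─╴ ╷ └───╴ ╷ │
│↓ ↲│↑│↓ ↲│       │ │
│ ┌─┘ │ ┌─┴─┬─────┘ │
│↓│↱ ↑│↓│↱ ↓│       │
│ ╵ ╶─┤ ╵ ╷ └───────┤
│↳ ↑  │↳ ↑│↳ → → → ↓│
│ ┌───┼───┤ ╶─────┐ │
│ │↓ ↰│↓ ↰│       │↓│
│ │ ╷ ╵ ╷ └─┐ ┌───┘ │
│ │↓│↑ ↲│↑ ↰│ │↓ ← ↲│
├─┘ ├───┴─┐ │ │ ╶───┤
│↓ ↲│     │↑│ │↳ → ↓│
│ ┌─┘ ╶─┐ │ │ └───┐ │
│↓│     │ │↑│     │↓│
│ │ ┌─┐ └─┤ │ ┌───┘ │
│↓│ │ │   │↑│ │↓ ← ↲│
│ │ ╵ └─┐ ╵ └─┘ ┌─╴ │
│B│     │  ↑ ← ↲│   │
└─┴─────┴───────┴───┘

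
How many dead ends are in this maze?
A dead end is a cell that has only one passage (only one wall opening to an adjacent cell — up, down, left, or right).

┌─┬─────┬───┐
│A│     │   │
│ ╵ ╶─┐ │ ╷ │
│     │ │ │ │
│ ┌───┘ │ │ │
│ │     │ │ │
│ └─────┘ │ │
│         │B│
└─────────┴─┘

Checking each cell for number of passages:

Dead ends found at positions:
  (0, 0)
  (1, 2)
  (2, 1)
  (3, 5)
Total dead ends: 4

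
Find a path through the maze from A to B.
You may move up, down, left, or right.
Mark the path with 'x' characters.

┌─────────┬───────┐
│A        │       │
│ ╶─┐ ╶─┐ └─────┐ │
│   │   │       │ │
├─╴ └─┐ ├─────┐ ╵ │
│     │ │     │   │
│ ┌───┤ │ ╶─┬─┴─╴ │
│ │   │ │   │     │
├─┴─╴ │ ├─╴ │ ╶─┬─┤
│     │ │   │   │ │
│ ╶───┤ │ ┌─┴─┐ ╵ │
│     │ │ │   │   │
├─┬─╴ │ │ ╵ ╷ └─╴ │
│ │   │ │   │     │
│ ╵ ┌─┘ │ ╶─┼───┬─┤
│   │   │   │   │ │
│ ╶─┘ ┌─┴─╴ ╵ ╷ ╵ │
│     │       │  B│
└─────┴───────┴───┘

Finding the shortest path through the maze:
Path length: 32 steps
Directions: right → right → right → right → down → right → right → right → down → right → down → left → left → down → right → down → right → down → left → left → up → left → down → left → down → right → down → right → up → right → down → right

Solution:

┌─────────┬───────┐
│A x x x x│       │
│ ╶─┐ ╶─┐ └─────┐ │
│   │   │x x x x│ │
├─╴ └─┐ ├─────┐ ╵ │
│     │ │     │x x│
│ ┌───┤ │ ╶─┬─┴─╴ │
│ │   │ │   │x x x│
├─┴─╴ │ ├─╴ │ ╶─┬─┤
│     │ │   │x x│ │
│ ╶───┤ │ ┌─┴─┐ ╵ │
│     │ │ │x x│x x│
├─┬─╴ │ │ ╵ ╷ └─╴ │
│ │   │ │x x│x x x│
│ ╵ ┌─┘ │ ╶─┼───┬─┤
│   │   │x x│x x│ │
│ ╶─┘ ┌─┴─╴ ╵ ╷ ╵ │
│     │    x x│x B│
└─────┴───────┴───┘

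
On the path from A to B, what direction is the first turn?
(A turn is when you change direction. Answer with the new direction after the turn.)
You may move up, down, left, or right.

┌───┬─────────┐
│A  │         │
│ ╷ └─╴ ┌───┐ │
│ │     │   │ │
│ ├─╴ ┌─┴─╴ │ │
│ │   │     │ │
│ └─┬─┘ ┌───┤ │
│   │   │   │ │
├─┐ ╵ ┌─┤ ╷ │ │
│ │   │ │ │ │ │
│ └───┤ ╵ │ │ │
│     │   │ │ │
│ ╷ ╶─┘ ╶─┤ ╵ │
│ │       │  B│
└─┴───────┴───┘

Directions: right, down, right, right, up, right, right, right, down, down, down, down, down, down
First turn direction: down

Solution:

┌───┬─────────┐
│A ↓│  ↱ → → ↓│
│ ╷ └─╴ ┌───┐ │
│ │↳ → ↑│   │↓│
│ ├─╴ ┌─┴─╴ │ │
│ │   │     │↓│
│ └─┬─┘ ┌───┤ │
│   │   │   │↓│
├─┐ ╵ ┌─┤ ╷ │ │
│ │   │ │ │ │↓│
│ └───┤ ╵ │ │ │
│     │   │ │↓│
│ ╷ ╶─┘ ╶─┤ ╵ │
│ │       │  B│
└─┴───────┴───┘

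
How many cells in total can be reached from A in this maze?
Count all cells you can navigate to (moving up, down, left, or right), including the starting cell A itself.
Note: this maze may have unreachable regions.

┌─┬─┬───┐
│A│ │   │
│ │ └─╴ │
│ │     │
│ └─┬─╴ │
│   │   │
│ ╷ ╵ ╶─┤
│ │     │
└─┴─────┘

Using BFS/flood-fill to find all reachable cells from A:
Maze size: 4 × 4 = 16 total cells
All cells are reachable — the maze is fully connected.
Reachable cells: 16

Reachable region (· marks reachable cells):

┌─┬─┬───┐
│A│·│· ·│
│ │ └─╴ │
│·│· · ·│
│ └─┬─╴ │
│· ·│· ·│
│ ╷ ╵ ╶─┤
│·│· · ·│
└─┴─────┘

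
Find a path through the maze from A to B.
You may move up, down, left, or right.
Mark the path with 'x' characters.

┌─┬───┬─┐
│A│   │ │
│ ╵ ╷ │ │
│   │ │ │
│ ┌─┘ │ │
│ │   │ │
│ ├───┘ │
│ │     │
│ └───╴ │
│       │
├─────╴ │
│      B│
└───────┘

Finding the shortest path through the maze:
Path length: 8 steps
Directions: down → down → down → down → right → right → right → down

Solution:

┌─┬───┬─┐
│A│   │ │
│ ╵ ╷ │ │
│x  │ │ │
│ ┌─┘ │ │
│x│   │ │
│ ├───┘ │
│x│     │
│ └───╴ │
│x x x x│
├─────╴ │
│      B│
└───────┘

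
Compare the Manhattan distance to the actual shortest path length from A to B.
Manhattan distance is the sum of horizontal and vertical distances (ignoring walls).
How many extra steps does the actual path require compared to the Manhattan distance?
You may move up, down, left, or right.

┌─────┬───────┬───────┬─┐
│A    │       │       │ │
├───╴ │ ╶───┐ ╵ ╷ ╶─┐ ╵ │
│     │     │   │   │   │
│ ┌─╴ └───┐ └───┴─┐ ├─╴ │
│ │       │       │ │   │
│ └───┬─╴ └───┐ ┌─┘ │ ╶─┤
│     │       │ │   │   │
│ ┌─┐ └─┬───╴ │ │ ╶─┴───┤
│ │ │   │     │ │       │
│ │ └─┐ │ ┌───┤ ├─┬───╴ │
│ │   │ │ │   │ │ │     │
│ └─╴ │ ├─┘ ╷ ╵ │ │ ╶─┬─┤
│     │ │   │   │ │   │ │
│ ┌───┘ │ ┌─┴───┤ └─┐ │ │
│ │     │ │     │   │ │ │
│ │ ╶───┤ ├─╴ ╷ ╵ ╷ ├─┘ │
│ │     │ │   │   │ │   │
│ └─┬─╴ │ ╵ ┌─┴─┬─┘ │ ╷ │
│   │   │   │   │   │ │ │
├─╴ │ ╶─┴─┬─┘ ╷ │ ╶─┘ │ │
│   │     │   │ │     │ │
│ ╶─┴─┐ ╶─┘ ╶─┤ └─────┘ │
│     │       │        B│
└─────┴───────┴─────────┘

Manhattan distance: |11 - 0| + |11 - 0| = 22
Actual path length: 36
Extra steps: 36 - 22 = 14

Solution:

┌─────┬───────┬───────┬─┐
│A → ↓│       │       │ │
├───╴ │ ╶───┐ ╵ ╷ ╶─┐ ╵ │
│↓ ← ↲│     │   │   │   │
│ ┌─╴ └───┐ └───┴─┐ ├─╴ │
│↓│       │       │ │   │
│ └───┬─╴ └───┐ ┌─┘ │ ╶─┤
│↳ → ↓│       │ │   │   │
│ ┌─┐ └─┬───╴ │ │ ╶─┴───┤
│ │ │↳ ↓│     │ │       │
│ │ └─┐ │ ┌───┤ ├─┬───╴ │
│ │   │↓│ │   │ │ │     │
│ └─╴ │ ├─┘ ╷ ╵ │ │ ╶─┬─┤
│     │↓│   │   │ │   │ │
│ ┌───┘ │ ┌─┴───┤ └─┐ │ │
│ │↓ ← ↲│ │     │   │ │ │
│ │ ╶───┤ ├─╴ ╷ ╵ ╷ ├─┘ │
│ │↳ → ↓│ │   │   │ │   │
│ └─┬─╴ │ ╵ ┌─┴─┬─┘ │ ╷ │
│   │↓ ↲│   │↱ ↓│   │ │ │
├─╴ │ ╶─┴─┬─┘ ╷ │ ╶─┘ │ │
│   │↳ ↓  │↱ ↑│↓│     │ │
│ ╶─┴─┐ ╶─┘ ╶─┤ └─────┘ │
│     │↳ → ↑  │↳ → → → B│
└─────┴───────┴─────────┘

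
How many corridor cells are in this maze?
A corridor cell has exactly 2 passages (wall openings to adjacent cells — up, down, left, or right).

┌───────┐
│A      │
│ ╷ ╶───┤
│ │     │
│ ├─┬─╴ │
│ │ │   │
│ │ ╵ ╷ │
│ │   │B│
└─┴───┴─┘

Counting cells with exactly 2 passages:
Total corridor cells: 10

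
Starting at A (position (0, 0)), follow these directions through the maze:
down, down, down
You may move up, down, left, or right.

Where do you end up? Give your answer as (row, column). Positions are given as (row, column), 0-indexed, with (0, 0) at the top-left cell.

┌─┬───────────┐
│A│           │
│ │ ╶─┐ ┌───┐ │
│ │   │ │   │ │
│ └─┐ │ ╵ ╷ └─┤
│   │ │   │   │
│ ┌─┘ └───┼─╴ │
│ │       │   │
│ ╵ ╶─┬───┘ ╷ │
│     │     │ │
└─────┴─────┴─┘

Following directions step by step:
Start: (0, 0)
  down: (0, 0) → (1, 0)
  down: (1, 0) → (2, 0)
  down: (2, 0) → (3, 0)
Final position: (3, 0)

Path taken:

┌─┬───────────┐
│A│           │
│ │ ╶─┐ ┌───┐ │
│↓│   │ │   │ │
│ └─┐ │ ╵ ╷ └─┤
│↓  │ │   │   │
│ ┌─┘ └───┼─╴ │
│B│       │   │
│ ╵ ╶─┬───┘ ╷ │
│     │     │ │
└─────┴─────┴─┘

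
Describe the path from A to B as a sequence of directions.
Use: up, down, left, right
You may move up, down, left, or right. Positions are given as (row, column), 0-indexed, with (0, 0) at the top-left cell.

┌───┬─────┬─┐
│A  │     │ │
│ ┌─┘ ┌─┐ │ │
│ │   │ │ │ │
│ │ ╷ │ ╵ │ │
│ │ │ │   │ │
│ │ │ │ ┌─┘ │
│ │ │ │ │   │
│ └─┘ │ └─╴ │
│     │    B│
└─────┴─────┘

Finding the path and converting it to directions:
Path through cells: (0,0) → (1,0) → (2,0) → (3,0) → (4,0) → (4,1) → (4,2) → (3,2) → (2,2) → (1,2) → (0,2) → (0,3) → (0,4) → (1,4) → (2,4) → (2,3) → (3,3) → (4,3) → (4,4) → (4,5)
Directions: down, down, down, down, right, right, up, up, up, up, right, right, down, down, left, down, down, right, right

Solution:

┌───┬─────┬─┐
│A  │↱ → ↓│ │
│ ┌─┘ ┌─┐ │ │
│↓│  ↑│ │↓│ │
│ │ ╷ │ ╵ │ │
│↓│ │↑│↓ ↲│ │
│ │ │ │ ┌─┘ │
│↓│ │↑│↓│   │
│ └─┘ │ └─╴ │
│↳ → ↑│↳ → B│
└─────┴─────┘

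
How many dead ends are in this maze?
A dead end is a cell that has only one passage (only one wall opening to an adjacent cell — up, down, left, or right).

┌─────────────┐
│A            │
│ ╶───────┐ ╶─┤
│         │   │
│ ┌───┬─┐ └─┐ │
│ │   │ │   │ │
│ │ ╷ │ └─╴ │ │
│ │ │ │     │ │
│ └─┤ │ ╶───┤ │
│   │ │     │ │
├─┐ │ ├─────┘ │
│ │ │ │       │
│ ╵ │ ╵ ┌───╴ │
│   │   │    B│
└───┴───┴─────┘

Checking each cell for number of passages:

Dead ends found at positions:
  (0, 6)
  (2, 3)
  (3, 1)
  (4, 5)
  (5, 0)
  (6, 4)
Total dead ends: 6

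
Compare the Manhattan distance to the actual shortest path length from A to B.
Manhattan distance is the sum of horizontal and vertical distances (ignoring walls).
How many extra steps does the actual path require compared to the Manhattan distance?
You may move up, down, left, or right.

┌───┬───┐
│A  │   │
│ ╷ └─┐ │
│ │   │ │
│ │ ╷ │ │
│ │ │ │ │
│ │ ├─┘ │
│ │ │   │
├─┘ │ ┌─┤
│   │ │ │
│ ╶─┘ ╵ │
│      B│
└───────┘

Manhattan distance: |5 - 0| + |3 - 0| = 8
Actual path length: 10
Extra steps: 10 - 8 = 2

Solution:

┌───┬───┐
│A ↓│   │
│ ╷ └─┐ │
│ │↓  │ │
│ │ ╷ │ │
│ │↓│ │ │
│ │ ├─┘ │
│ │↓│   │
├─┘ │ ┌─┤
│↓ ↲│ │ │
│ ╶─┘ ╵ │
│↳ → → B│
└───────┘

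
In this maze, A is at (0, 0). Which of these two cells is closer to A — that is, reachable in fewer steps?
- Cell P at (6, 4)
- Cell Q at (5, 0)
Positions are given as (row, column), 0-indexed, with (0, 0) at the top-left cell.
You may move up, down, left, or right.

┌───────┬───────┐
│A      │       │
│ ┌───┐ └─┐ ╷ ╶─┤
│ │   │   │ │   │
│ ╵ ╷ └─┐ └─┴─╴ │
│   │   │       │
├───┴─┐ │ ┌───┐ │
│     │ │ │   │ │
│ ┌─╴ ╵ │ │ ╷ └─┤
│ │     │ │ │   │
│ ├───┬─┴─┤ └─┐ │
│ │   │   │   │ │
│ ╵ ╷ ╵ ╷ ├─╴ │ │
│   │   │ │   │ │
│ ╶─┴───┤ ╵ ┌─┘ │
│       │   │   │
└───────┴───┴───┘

Shortest path A → P at (6, 4): 24 steps
Shortest path A → Q at (5, 0): 15 steps

Q is closer (15 steps vs 24 steps).

Path to P:

┌───────┬───────┐
│A      │       │
│ ┌───┐ └─┐ ╷ ╶─┤
│↓│↱ ↓│   │ │   │
│ ╵ ╷ └─┐ └─┴─╴ │
│↳ ↑│↳ ↓│       │
├───┴─┐ │ ┌───┐ │
│↓ ← ↰│↓│ │   │ │
│ ┌─╴ ╵ │ │ ╷ └─┤
│↓│  ↑ ↲│ │ │   │
│ ├───┬─┴─┤ └─┐ │
│↓│↱ ↓│↱ ↓│   │ │
│ ╵ ╷ ╵ ╷ ├─╴ │ │
│↳ ↑│↳ ↑│P│   │ │
│ ╶─┴───┤ ╵ ┌─┘ │
│       │   │   │
└───────┴───┴───┘

Path to Q:

┌───────┬───────┐
│A      │       │
│ ┌───┐ └─┐ ╷ ╶─┤
│↓│↱ ↓│   │ │   │
│ ╵ ╷ └─┐ └─┴─╴ │
│↳ ↑│↳ ↓│       │
├───┴─┐ │ ┌───┐ │
│↓ ← ↰│↓│ │   │ │
│ ┌─╴ ╵ │ │ ╷ └─┤
│↓│  ↑ ↲│ │ │   │
│ ├───┬─┴─┤ └─┐ │
│Q│   │   │   │ │
│ ╵ ╷ ╵ ╷ ├─╴ │ │
│   │   │ │   │ │
│ ╶─┴───┤ ╵ ┌─┘ │
│       │   │   │
└───────┴───┴───┘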